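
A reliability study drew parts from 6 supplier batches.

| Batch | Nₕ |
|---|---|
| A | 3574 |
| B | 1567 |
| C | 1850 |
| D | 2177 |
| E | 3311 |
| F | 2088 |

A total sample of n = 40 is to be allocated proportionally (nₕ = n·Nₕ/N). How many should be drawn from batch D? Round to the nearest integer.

6

N = 3574 + 1567 + 1850 + 2177 + 3311 + 2088 = 14567.
n_D = 40·2177/14567 = 5.978... → 6.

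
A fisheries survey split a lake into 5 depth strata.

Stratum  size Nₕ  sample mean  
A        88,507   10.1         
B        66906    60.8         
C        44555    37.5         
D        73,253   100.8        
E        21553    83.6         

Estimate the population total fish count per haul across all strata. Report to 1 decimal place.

15818351.2

A: 88507·10.1 = 893920.7
B: 66906·60.8 = 4067884.8
C: 44555·37.5 = 1670812.5
D: 73253·100.8 = 7383902.4
E: 21553·83.6 = 1801830.8
τ̂ = Σ Nₕx̄ₕ = 15818351.2.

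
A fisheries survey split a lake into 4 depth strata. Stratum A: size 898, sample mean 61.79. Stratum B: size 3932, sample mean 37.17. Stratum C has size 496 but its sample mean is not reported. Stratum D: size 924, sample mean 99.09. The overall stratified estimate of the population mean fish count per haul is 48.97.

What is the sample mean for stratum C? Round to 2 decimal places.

N = 898 + 3932 + 496 + 924 = 6250.
Overall total = μ·N = 48.97·6250 = 306062.5.
Subtract the known strata: 898·61.79 + 3932·37.17 + 924·99.09 = 293199.02.
Remaining total for stratum C: 306062.5 − 293199.02 = 12863.48.
Divide by its size: 12863.48 / 496 = 25.9344... → 25.93.

25.93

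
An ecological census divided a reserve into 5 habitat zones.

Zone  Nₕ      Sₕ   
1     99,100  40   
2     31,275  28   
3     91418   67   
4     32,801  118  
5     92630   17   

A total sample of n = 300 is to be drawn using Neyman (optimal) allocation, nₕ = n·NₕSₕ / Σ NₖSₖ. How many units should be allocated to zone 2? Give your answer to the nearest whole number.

16

Σ NₕSₕ = 99100·40 + 31275·28 + 91418·67 + 32801·118 + 92630·17 = 16409934.
Share for 2: 875700/16409934 = 0.05336.
n_2 = 300 × 0.05336 = 16.009... → 16.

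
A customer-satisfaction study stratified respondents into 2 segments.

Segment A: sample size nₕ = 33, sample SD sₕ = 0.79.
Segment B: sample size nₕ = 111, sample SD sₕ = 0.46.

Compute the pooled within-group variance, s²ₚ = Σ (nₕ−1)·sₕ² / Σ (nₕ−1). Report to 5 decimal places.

0.30456

Degrees of freedom: 32 + 110 = 142.
Σ(nₕ−1)sₕ² = 32·0.6241 + 110·0.2116 = 43.2472.
s²ₚ = 43.2472 / 142 = 0.3045577... → 0.30456.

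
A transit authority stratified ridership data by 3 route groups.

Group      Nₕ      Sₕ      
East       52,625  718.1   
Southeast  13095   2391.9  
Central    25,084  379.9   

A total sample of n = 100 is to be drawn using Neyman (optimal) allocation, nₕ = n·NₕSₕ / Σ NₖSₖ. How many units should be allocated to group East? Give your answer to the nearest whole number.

48

East: NₕSₕ = 52625·718.1 = 37790012.5
Southeast: NₕSₕ = 13095·2391.9 = 31321930.5
Central: NₕSₕ = 25084·379.9 = 9529411.6
Σ NₕSₕ = 78641354.6.
n_East = 100·37790012.5/78641354.6 = 48.054... → 48.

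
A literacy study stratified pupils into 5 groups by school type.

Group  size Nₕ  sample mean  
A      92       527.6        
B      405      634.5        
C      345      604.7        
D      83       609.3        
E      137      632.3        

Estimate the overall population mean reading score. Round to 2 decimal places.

613.31

N = 1062; weights Wₕ = Nₕ/N = (0.0866, 0.3814, 0.3249, 0.0782, 0.1290).
x̄_st = Σ Wₕ·x̄ₕ = 0.0866·527.6 + 0.3814·634.5 + 0.3249·604.7 + 0.0782·609.3 + 0.1290·632.3 ≈ 613.3053...
→ 613.31.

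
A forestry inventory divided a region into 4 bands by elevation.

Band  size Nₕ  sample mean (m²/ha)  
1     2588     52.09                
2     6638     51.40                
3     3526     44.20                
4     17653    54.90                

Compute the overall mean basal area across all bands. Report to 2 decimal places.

x̄_st = (Σ Nₕx̄ₕ) / (Σ Nₕ) = (2588·52.09 + 6638·51.40 + 3526·44.20 + 17653·54.90) / 30405
= 1601001.02 / 30405 = 52.6558... → 52.66.

52.66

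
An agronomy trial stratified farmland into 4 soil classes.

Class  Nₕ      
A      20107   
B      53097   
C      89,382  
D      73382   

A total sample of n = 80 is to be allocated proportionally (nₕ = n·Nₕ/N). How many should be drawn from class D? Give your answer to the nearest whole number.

25

N = 20107 + 53097 + 89382 + 73382 = 235968.
n_D = 80·73382/235968 = 24.879... → 25.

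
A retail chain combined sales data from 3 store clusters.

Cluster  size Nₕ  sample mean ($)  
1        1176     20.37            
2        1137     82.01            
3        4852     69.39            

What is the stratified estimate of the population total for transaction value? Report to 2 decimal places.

1: 1176·20.37 = 23955.12
2: 1137·82.01 = 93245.37
3: 4852·69.39 = 336680.28
τ̂ = Σ Nₕx̄ₕ = 453880.77.

453880.77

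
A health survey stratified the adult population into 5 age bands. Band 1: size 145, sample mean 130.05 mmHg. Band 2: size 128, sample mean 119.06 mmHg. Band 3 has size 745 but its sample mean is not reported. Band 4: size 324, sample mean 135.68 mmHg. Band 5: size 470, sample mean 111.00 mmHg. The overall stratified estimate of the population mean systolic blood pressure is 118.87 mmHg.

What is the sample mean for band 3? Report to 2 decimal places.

114.32

N = 145 + 128 + 745 + 324 + 470 = 1812.
Overall total = μ·N = 118.87·1812 = 215392.44.
Subtract the known strata: 145·130.05 + 128·119.06 + 324·135.68 + 470·111.00 = 130227.25.
Remaining total for band 3: 215392.44 − 130227.25 = 85165.19.
Divide by its size: 85165.19 / 745 = 114.3157... → 114.32.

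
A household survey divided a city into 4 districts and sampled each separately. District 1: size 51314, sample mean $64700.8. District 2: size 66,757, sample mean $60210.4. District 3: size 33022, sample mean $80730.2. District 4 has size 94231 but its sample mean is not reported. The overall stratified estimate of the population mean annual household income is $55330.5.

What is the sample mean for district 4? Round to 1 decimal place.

37869.7

N = 51314 + 66757 + 33022 + 94231 = 245324.
Overall total = μ·N = 55330.5·245324 = 13573899582.
Subtract the known strata: 51314·64700.8 + 66757·60210.4 + 33022·80730.2 = 10005395188.4.
Remaining total for district 4: 13573899582 − 10005395188.4 = 3568504393.6.
Divide by its size: 3568504393.6 / 94231 = 37869.750... → 37869.7.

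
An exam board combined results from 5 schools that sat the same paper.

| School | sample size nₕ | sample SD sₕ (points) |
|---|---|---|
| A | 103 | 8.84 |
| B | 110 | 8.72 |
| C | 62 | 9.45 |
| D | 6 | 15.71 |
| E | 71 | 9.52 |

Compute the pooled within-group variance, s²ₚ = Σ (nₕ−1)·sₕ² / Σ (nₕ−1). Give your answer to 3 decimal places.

A: (103−1)·8.84² = 102·78.1456 = 7970.8512
B: (110−1)·8.72² = 109·76.0384 = 8288.1856
C: (62−1)·9.45² = 61·89.3025 = 5447.4525
D: (6−1)·15.71² = 5·246.8041 = 1234.0205
E: (71−1)·9.52² = 70·90.6304 = 6344.128
Numerator = 29284.6378; denominator = Σ(nₕ−1) = 347.
s²ₚ = 29284.6378/347 = 84.39377... → 84.394.

84.394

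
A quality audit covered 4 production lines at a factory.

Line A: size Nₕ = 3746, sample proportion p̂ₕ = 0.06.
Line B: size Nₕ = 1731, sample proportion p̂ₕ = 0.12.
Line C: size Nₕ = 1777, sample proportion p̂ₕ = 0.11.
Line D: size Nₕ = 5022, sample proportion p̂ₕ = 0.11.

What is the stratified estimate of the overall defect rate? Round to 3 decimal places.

0.096

Wₕ = Nₕ/N with N = 12276: 0.3051, 0.1410, 0.1448, 0.4091.
p̂_st = 0.3051·0.06 + 0.1410·0.12 + 0.1448·0.11 + 0.4091·0.11 ≈ 0.09615... → 0.096.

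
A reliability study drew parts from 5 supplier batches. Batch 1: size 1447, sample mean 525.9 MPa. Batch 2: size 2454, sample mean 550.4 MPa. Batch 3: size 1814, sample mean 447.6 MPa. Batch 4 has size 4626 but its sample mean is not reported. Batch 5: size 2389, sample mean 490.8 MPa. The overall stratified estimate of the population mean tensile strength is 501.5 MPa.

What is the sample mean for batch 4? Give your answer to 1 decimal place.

494.6

Σ Nₕx̄ₕ = N·μ, so 4626·x̄_4 = 12730·501.5 − (1447·525.9 + 2454·550.4 + 1814·447.6 + 2389·490.8).
= 6384095 − 4096126.5 = 2287968.5.
x̄_4 = 2287968.5 / 4626 = 494.589... → 494.6.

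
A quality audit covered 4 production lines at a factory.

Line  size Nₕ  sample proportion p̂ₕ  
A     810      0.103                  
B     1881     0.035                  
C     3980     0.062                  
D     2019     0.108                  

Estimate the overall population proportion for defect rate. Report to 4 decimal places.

0.0707

N = 810 + 1881 + 3980 + 2019 = 8690.
Overall proportion = Σ (Nₕ/N)·p̂ₕ.
Σ Nₕp̂ₕ = 83.43 + 65.835 + 246.76 + 218.052 = 614.077.
614.077 / 8690 = 0.070665... → 0.0707.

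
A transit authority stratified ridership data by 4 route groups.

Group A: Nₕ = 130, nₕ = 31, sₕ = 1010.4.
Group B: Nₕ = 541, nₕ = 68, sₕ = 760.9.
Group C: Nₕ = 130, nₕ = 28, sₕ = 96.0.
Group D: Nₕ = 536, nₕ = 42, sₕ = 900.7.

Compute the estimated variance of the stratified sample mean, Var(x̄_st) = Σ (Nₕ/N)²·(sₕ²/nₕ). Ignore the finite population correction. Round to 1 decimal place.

N = 1337; Wₕ = Nₕ/N.
group A: (130/1337)²·1010.4²/31 = 311.3500
group B: (541/1337)²·760.9²/68 = 1394.0488
group C: (130/1337)²·96.0²/28 = 3.1118
group D: (536/1337)²·900.7²/42 = 3104.4009
Sum = 4812.9115 → 4812.9.

4812.9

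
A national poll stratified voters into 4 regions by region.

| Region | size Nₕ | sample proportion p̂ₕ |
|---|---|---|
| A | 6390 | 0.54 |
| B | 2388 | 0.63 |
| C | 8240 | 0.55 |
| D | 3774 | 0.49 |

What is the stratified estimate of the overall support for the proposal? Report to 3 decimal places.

N = 6390 + 2388 + 8240 + 3774 = 20792.
Overall proportion = Σ (Nₕ/N)·p̂ₕ.
Σ Nₕp̂ₕ = 3450.6 + 1504.44 + 4532 + 1849.26 = 11336.3.
11336.3 / 20792 = 0.54522... → 0.545.

0.545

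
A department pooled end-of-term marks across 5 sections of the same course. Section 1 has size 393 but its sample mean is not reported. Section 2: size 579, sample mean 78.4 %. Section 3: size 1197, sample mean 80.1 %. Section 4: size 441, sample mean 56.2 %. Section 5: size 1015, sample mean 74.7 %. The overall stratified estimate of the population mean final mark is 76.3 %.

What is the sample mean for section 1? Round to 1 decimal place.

88.3

Σ Nₕx̄ₕ = N·μ, so 393·x̄_1 = 3625·76.3 − (579·78.4 + 1197·80.1 + 441·56.2 + 1015·74.7).
= 276587.5 − 241878 = 34709.5.
x̄_1 = 34709.5 / 393 = 88.319... → 88.3.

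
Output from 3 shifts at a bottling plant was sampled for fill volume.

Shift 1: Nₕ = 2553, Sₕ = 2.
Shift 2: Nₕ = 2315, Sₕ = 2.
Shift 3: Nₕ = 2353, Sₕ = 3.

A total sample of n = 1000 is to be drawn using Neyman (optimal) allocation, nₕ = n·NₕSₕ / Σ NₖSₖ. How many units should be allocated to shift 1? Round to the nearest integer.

304

Σ NₕSₕ = 2553·2 + 2315·2 + 2353·3 = 16795.
Share for 1: 5106/16795 = 0.30402.
n_1 = 1000 × 0.30402 = 304.019... → 304.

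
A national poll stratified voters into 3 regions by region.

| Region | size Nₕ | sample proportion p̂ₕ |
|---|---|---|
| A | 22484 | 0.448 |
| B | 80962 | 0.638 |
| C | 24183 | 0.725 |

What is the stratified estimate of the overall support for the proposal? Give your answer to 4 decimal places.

0.6210

Wₕ = Nₕ/N with N = 127629: 0.1762, 0.6344, 0.1895.
p̂_st = 0.1762·0.448 + 0.6344·0.638 + 0.1895·0.725 ≈ 0.621013... → 0.6210.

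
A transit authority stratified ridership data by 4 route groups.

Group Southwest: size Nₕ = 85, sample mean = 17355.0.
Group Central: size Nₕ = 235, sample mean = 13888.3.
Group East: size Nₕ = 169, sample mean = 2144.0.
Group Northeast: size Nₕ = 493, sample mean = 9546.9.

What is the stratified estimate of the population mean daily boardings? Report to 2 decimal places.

9987.66

N = 85 + 235 + 169 + 493 = 982.
Overall mean = Σ (Nₕ/N)·x̄ₕ — weight by population share, not a simple average.
Σ Nₕx̄ₕ = 85·17355.0 + 235·13888.3 + 169·2144.0 + 493·9546.9 = 1475175 + 3263750.5 + 362336 + 4706621.7 = 9807883.2.
Divide by N: 9807883.2 / 982 = 9987.6611... → 9987.66.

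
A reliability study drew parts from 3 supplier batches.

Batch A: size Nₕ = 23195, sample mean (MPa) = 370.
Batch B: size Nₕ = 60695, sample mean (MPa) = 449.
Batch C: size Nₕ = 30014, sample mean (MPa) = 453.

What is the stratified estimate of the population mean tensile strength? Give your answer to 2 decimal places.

433.97

x̄_st = (Σ Nₕx̄ₕ) / (Σ Nₕ) = (23195·370 + 60695·449 + 30014·453) / 113904
= 49430547 / 113904 = 433.9667... → 433.97.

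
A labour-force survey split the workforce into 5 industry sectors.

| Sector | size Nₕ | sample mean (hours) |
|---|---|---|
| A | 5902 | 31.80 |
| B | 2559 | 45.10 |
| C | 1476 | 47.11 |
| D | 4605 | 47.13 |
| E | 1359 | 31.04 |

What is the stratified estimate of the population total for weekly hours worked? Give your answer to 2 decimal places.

Estimate total by summing Nₕ·x̄ₕ over strata.
5902·31.80 + 2559·45.10 + 1476·47.11 + 4605·47.13 + 1359·31.04 = 187683.6 + 115410.9 + 69534.36 + 217033.65 + 42183.36 = 631845.87.

631845.87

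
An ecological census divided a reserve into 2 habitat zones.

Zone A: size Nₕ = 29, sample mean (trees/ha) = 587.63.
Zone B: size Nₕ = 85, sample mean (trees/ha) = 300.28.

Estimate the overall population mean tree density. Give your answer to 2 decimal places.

373.38

N = 29 + 85 = 114.
Overall mean = Σ (Nₕ/N)·x̄ₕ — weight by population share, not a simple average.
Σ Nₕx̄ₕ = 29·587.63 + 85·300.28 = 17041.27 + 25523.8 = 42565.07.
Divide by N: 42565.07 / 114 = 373.3778... → 373.38.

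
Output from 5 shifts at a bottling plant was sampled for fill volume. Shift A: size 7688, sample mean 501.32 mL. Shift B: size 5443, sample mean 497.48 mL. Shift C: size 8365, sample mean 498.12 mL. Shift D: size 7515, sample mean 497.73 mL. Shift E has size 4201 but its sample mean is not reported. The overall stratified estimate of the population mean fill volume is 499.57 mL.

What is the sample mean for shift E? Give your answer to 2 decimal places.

N = 7688 + 5443 + 8365 + 7515 + 4201 = 33212.
Overall total = μ·N = 499.57·33212 = 16591718.84.
Subtract the known strata: 7688·501.32 + 5443·497.48 + 8365·498.12 + 7515·497.73 = 14469146.55.
Remaining total for shift E: 16591718.84 − 14469146.55 = 2122572.29.
Divide by its size: 2122572.29 / 4201 = 505.2541... → 505.25.

505.25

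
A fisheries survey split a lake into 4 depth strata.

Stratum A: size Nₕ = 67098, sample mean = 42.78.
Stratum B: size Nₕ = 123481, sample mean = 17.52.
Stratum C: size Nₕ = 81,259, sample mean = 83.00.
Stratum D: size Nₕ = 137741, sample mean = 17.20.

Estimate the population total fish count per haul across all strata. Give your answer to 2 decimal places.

A: 67098·42.78 = 2870452.44
B: 123481·17.52 = 2163387.12
C: 81259·83.00 = 6744497
D: 137741·17.20 = 2369145.2
τ̂ = Σ Nₕx̄ₕ = 14147481.76.

14147481.76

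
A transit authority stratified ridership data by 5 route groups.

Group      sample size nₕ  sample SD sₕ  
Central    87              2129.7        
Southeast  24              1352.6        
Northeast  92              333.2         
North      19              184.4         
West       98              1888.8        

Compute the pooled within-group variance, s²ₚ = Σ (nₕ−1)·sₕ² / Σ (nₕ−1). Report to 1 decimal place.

2504481.1

Degrees of freedom: 86 + 23 + 91 + 18 + 97 = 315.
Σ(nₕ−1)sₕ² = 86·4535622.09 + 23·1829526.76 + 91·111022.24 + 18·34003.36 + 97·3567565.44 = 788911547.22.
s²ₚ = 788911547.22 / 315 = 2504481.102... → 2504481.1.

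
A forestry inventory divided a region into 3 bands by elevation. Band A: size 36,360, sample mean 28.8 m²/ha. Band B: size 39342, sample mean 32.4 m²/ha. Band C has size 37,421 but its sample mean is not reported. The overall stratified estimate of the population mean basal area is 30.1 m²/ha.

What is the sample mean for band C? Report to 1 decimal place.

Σ Nₕx̄ₕ = N·μ, so 37421·x̄_C = 113123·30.1 − (36360·28.8 + 39342·32.4).
= 3405002.3 − 2321848.8 = 1083153.5.
x̄_C = 1083153.5 / 37421 = 28.945... → 28.9.

28.9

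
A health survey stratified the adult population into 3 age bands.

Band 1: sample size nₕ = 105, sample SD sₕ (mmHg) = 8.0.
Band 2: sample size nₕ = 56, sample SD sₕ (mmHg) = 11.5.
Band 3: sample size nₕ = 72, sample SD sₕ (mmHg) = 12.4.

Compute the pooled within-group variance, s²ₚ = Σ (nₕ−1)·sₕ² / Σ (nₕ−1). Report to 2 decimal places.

108.03

Degrees of freedom: 104 + 55 + 71 = 230.
Σ(nₕ−1)sₕ² = 104·64 + 55·132.25 + 71·153.76 = 24846.71.
s²ₚ = 24846.71 / 230 = 108.0292... → 108.03.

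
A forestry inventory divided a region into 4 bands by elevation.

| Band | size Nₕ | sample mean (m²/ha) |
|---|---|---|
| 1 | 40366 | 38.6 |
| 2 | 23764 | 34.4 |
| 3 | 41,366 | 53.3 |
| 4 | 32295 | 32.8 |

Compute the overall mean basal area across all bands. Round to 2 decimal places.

N = 137791; weights Wₕ = Nₕ/N = (0.2930, 0.1725, 0.3002, 0.2344).
x̄_st = Σ Wₕ·x̄ₕ = 0.2930·38.6 + 0.1725·34.4 + 0.3002·53.3 + 0.2344·32.8 ≈ 40.9293...
→ 40.93.

40.93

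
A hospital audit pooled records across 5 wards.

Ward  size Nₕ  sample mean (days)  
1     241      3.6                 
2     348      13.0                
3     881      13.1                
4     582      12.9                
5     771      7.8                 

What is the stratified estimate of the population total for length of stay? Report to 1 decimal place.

Population total = Σ Nₕ·x̄ₕ (each stratum's size times its mean).
241·3.6 + 348·13.0 + 881·13.1 + 582·12.9 + 771·7.8 = 867.6 + 4524 + 11541.1 + 7507.8 + 6013.8 = 30454.3.

30454.3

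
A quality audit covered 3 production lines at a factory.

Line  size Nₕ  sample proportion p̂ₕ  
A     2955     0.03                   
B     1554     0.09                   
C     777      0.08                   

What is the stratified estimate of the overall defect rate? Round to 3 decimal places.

0.055

Wₕ = Nₕ/N with N = 5286: 0.5590, 0.2940, 0.1470.
p̂_st = 0.5590·0.03 + 0.2940·0.09 + 0.1470·0.08 ≈ 0.05499... → 0.055.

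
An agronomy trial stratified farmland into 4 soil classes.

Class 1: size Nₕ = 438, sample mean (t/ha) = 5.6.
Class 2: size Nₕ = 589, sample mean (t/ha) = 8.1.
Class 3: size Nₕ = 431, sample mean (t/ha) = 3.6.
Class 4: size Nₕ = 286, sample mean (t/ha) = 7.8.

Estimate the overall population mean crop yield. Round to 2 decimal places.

x̄_st = (Σ Nₕx̄ₕ) / (Σ Nₕ) = (438·5.6 + 589·8.1 + 431·3.6 + 286·7.8) / 1744
= 11006.1 / 1744 = 6.3108... → 6.31.

6.31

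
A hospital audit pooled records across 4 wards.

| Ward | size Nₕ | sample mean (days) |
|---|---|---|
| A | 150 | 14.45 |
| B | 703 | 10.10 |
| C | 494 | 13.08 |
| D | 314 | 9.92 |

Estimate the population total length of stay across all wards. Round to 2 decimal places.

A: 150·14.45 = 2167.5
B: 703·10.10 = 7100.3
C: 494·13.08 = 6461.52
D: 314·9.92 = 3114.88
τ̂ = Σ Nₕx̄ₕ = 18844.20.

18844.20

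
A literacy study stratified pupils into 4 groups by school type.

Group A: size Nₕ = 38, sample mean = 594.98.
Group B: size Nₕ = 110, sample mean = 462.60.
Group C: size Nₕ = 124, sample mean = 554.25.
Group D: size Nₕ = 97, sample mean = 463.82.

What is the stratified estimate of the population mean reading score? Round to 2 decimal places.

N = 369; weights Wₕ = Nₕ/N = (0.1030, 0.2981, 0.3360, 0.2629).
x̄_st = Σ Wₕ·x̄ₕ = 0.1030·594.98 + 0.2981·462.60 + 0.3360·554.25 + 0.2629·463.82 ≈ 507.3517...
→ 507.35.

507.35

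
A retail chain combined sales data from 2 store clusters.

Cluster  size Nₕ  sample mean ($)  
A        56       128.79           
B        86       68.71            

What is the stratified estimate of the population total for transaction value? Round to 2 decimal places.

Estimate total by summing Nₕ·x̄ₕ over strata.
56·128.79 + 86·68.71 = 7212.24 + 5909.06 = 13121.30.

13121.30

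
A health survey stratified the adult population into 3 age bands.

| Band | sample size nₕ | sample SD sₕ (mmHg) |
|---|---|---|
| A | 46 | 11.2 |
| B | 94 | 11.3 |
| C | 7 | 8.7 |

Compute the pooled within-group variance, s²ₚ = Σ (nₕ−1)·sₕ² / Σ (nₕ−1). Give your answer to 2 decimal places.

Degrees of freedom: 45 + 93 + 6 = 144.
Σ(nₕ−1)sₕ² = 45·125.44 + 93·127.69 + 6·75.69 = 17974.11.
s²ₚ = 17974.11 / 144 = 124.8202... → 124.82.

124.82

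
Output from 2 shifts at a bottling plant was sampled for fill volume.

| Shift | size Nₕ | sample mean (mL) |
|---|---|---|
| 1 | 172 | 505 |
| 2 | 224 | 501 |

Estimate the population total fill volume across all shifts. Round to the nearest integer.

199084

1: 172·505 = 86860
2: 224·501 = 112224
τ̂ = Σ Nₕx̄ₕ = 199084.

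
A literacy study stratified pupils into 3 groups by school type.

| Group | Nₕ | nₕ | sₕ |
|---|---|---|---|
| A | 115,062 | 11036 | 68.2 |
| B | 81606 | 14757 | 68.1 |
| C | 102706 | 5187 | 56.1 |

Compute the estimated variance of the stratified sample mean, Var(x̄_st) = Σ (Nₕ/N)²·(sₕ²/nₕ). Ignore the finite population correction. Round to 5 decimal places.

0.15702

N = 299374. Term for each stratum: Wₕ²sₕ²/nₕ.
Var(x̄_st) = 0.06225765 + 0.02335136 + 0.07141229 = 0.15702130 → 0.15702.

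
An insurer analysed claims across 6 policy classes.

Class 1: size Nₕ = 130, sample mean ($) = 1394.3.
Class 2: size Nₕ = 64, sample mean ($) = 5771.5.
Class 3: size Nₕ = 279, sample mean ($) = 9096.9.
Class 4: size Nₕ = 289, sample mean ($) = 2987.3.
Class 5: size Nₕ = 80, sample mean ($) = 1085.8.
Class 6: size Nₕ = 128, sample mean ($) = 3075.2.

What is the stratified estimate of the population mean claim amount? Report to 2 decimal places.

x̄_st = (Σ Nₕx̄ₕ) / (Σ Nₕ) = (130·1394.3 + 64·5771.5 + 279·9096.9 + 289·2987.3 + 80·1085.8 + 128·3075.2) / 970
= 4432489.4 / 970 = 4569.5767... → 4569.58.

4569.58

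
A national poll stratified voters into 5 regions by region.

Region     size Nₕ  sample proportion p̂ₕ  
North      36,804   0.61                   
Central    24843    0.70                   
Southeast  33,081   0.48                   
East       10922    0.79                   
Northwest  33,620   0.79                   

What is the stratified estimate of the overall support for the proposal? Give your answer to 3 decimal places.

0.653

Wₕ = Nₕ/N with N = 139270: 0.2643, 0.1784, 0.2375, 0.0784, 0.2414.
p̂_st = 0.2643·0.61 + 0.1784·0.70 + 0.2375·0.48 + 0.0784·0.79 + 0.2414·0.79 ≈ 0.65274... → 0.653.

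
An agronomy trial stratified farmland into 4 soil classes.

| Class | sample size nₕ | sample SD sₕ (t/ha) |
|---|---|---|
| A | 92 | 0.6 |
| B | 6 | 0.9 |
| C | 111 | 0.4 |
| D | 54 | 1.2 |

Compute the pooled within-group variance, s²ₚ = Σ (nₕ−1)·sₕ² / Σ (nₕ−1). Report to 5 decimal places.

Degrees of freedom: 91 + 5 + 110 + 53 = 259.
Σ(nₕ−1)sₕ² = 91·0.36 + 5·0.81 + 110·0.16 + 53·1.44 = 130.73.
s²ₚ = 130.73 / 259 = 0.5047490... → 0.50475.

0.50475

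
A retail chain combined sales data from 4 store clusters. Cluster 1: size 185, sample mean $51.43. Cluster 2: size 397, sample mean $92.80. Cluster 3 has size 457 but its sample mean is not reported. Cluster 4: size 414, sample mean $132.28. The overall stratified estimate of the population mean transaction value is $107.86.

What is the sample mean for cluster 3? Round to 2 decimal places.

121.66

N = 185 + 397 + 457 + 414 = 1453.
Overall total = μ·N = 107.86·1453 = 156720.58.
Subtract the known strata: 185·51.43 + 397·92.80 + 414·132.28 = 101120.07.
Remaining total for cluster 3: 156720.58 − 101120.07 = 55600.51.
Divide by its size: 55600.51 / 457 = 121.6641... → 121.66.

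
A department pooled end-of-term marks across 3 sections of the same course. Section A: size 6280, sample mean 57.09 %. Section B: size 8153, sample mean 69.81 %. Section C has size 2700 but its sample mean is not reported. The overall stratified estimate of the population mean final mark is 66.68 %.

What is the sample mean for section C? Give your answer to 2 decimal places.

79.53

Σ Nₕx̄ₕ = N·μ, so 2700·x̄_C = 17133·66.68 − (6280·57.09 + 8153·69.81).
= 1142428.44 − 927686.13 = 214742.31.
x̄_C = 214742.31 / 2700 = 79.5342... → 79.53.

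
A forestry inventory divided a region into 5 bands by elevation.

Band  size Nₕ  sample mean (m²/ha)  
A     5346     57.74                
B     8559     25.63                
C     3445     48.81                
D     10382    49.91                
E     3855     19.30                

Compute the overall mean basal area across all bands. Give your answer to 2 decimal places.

x̄_st = (Σ Nₕx̄ₕ) / (Σ Nₕ) = (5346·57.74 + 8559·25.63 + 3445·48.81 + 10382·49.91 + 3855·19.30) / 31587
= 1288762.78 / 31587 = 40.8004... → 40.80.

40.80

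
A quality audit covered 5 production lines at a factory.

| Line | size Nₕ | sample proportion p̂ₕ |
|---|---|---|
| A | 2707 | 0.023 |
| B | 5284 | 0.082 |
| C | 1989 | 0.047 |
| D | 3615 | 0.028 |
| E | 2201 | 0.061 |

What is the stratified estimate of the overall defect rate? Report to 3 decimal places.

N = 2707 + 5284 + 1989 + 3615 + 2201 = 15796.
Overall proportion = Σ (Nₕ/N)·p̂ₕ.
Σ Nₕp̂ₕ = 62.261 + 433.288 + 93.483 + 101.22 + 134.261 = 824.513.
824.513 / 15796 = 0.05220... → 0.052.

0.052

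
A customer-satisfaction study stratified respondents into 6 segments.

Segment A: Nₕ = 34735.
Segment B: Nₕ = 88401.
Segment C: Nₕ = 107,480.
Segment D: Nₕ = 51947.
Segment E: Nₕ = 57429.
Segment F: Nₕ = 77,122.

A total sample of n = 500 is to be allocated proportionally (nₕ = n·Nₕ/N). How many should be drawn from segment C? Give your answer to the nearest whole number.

N = 34735 + 88401 + 107480 + 51947 + 57429 + 77122 = 417114.
n_C = 500·107480/417114 = 128.838... → 129.

129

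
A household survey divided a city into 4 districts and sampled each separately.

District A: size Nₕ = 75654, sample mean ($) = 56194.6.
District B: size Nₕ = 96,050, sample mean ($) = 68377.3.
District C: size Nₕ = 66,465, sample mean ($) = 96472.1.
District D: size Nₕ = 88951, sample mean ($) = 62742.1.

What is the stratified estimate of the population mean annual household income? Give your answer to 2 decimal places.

69735.81

N = 327120; weights Wₕ = Nₕ/N = (0.2313, 0.2936, 0.2032, 0.2719).
x̄_st = Σ Wₕ·x̄ₕ = 0.2313·56194.6 + 0.2936·68377.3 + 0.2032·96472.1 + 0.2719·62742.1 ≈ 69735.8052...
→ 69735.81.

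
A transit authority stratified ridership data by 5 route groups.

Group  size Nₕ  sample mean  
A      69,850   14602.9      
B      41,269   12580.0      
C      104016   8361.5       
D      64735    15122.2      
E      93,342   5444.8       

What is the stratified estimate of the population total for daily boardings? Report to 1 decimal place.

A: 69850·14602.9 = 1020012565
B: 41269·12580.0 = 519164020
C: 104016·8361.5 = 869729784
D: 64735·15122.2 = 978935617
E: 93342·5444.8 = 508228521.6
τ̂ = Σ Nₕx̄ₕ = 3896070507.6.

3896070507.6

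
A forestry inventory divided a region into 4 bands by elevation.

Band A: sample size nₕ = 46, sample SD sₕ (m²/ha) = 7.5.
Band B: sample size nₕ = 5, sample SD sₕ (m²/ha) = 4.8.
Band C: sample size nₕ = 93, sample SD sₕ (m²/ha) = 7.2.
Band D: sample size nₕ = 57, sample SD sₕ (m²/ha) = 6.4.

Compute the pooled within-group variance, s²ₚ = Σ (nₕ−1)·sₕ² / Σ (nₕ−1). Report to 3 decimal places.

49.170

Degrees of freedom: 45 + 4 + 92 + 56 = 197.
Σ(nₕ−1)sₕ² = 45·56.25 + 4·23.04 + 92·51.84 + 56·40.96 = 9686.45.
s²ₚ = 9686.45 / 197 = 49.16980... → 49.170.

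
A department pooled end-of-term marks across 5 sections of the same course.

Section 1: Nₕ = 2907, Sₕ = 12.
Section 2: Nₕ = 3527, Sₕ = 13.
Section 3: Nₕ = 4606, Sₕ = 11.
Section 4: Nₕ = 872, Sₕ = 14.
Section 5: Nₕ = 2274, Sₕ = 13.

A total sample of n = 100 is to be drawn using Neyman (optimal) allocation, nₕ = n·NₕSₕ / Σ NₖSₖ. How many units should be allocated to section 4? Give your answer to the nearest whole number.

7

Σ NₕSₕ = 2907·12 + 3527·13 + 4606·11 + 872·14 + 2274·13 = 173171.
Share for 4: 12208/173171 = 0.07050.
n_4 = 100 × 0.07050 = 7.050... → 7.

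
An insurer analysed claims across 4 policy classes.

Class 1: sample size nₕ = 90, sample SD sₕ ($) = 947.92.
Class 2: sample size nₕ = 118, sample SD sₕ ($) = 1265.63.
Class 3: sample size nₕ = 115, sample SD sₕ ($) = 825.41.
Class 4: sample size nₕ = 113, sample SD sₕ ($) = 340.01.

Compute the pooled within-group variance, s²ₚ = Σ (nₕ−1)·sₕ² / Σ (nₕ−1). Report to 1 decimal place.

828704.6

1: (90−1)·947.92² = 89·898552.3264 = 79971157.0496
2: (118−1)·1265.63² = 117·1601819.2969 = 187412857.7373
3: (115−1)·825.41² = 114·681301.6681 = 77668390.1634
4: (113−1)·340.01² = 112·115606.8001 = 12947961.6112
Numerator = 358000366.5615; denominator = Σ(nₕ−1) = 432.
s²ₚ = 358000366.5615/432 = 828704.552... → 828704.6.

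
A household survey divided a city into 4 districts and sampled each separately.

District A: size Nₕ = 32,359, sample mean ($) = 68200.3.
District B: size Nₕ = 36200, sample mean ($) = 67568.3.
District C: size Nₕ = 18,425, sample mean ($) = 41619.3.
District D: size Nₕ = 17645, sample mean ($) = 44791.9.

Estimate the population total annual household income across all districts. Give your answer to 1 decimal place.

6210054645.7

Population total = Σ Nₕ·x̄ₕ (each stratum's size times its mean).
32359·68200.3 + 36200·67568.3 + 18425·41619.3 + 17645·44791.9 = 2206893507.7 + 2445972460 + 766835602.5 + 790353075.5 = 6210054645.7.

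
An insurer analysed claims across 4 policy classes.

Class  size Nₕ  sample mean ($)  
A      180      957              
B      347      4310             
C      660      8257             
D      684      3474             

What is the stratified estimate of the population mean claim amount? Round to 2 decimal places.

5074.11

x̄_st = (Σ Nₕx̄ₕ) / (Σ Nₕ) = (180·957 + 347·4310 + 660·8257 + 684·3474) / 1871
= 9493666 / 1871 = 5074.1133... → 5074.11.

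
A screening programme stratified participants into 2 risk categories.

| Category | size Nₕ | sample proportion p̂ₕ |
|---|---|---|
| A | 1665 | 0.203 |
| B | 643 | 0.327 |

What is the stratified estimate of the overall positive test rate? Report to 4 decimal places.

0.2375

Wₕ = Nₕ/N with N = 2308: 0.7214, 0.2786.
p̂_st = 0.7214·0.203 + 0.2786·0.327 ≈ 0.237546... → 0.2375.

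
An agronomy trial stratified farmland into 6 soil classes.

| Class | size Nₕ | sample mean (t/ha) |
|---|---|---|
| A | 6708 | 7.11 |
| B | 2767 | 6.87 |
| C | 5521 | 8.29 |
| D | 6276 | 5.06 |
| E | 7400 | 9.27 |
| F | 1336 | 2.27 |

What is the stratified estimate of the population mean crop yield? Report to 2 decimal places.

x̄_st = (Σ Nₕx̄ₕ) / (Σ Nₕ) = (6708·7.11 + 2767·6.87 + 5521·8.29 + 6276·5.06 + 7400·9.27 + 1336·2.27) / 30008
= 215859.54 / 30008 = 7.1934... → 7.19.

7.19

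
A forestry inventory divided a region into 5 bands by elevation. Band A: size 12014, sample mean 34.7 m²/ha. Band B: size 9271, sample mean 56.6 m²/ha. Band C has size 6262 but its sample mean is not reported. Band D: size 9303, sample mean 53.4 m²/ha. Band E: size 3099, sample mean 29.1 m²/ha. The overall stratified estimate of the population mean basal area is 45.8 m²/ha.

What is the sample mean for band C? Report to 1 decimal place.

Σ Nₕx̄ₕ = N·μ, so 6262·x̄_C = 39949·45.8 − (12014·34.7 + 9271·56.6 + 9303·53.4 + 3099·29.1).
= 1829664.2 − 1528585.5 = 301078.7.
x̄_C = 301078.7 / 6262 = 48.080... → 48.1.

48.1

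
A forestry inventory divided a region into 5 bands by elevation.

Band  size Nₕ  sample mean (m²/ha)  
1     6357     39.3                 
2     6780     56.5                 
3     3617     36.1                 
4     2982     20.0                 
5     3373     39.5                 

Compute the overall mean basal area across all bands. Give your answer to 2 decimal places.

N = 23109; weights Wₕ = Nₕ/N = (0.2751, 0.2934, 0.1565, 0.1290, 0.1460).
x̄_st = Σ Wₕ·x̄ₕ = 0.2751·39.3 + 0.2934·56.5 + 0.1565·36.1 + 0.1290·20.0 + 0.1460·39.5 ≈ 41.3842...
→ 41.38.

41.38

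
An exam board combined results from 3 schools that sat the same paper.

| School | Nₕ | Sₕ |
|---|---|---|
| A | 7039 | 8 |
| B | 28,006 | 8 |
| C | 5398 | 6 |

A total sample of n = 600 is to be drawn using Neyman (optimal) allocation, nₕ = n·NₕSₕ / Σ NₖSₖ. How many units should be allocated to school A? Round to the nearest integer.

108

A: NₕSₕ = 7039·8 = 56312
B: NₕSₕ = 28006·8 = 224048
C: NₕSₕ = 5398·6 = 32388
Σ NₕSₕ = 312748.
n_A = 600·56312/312748 = 108.033... → 108.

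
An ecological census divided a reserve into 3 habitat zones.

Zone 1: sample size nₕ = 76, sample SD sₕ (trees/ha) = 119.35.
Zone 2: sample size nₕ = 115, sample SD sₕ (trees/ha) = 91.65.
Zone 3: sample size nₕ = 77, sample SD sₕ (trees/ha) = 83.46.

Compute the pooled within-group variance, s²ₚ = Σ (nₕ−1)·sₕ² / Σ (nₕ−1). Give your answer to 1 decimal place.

9642.6

Degrees of freedom: 75 + 114 + 76 = 265.
Σ(nₕ−1)sₕ² = 75·14244.4225 + 114·8399.7225 + 76·6965.5716 = 2555283.4941.
s²ₚ = 2555283.4941 / 265 = 9642.579... → 9642.6.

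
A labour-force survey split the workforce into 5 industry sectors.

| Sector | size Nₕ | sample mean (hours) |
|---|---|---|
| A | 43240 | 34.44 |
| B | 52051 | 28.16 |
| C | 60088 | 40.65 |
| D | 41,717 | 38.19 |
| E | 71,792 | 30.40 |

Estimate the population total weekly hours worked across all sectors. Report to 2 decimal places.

9173167.99

Population total = Σ Nₕ·x̄ₕ (each stratum's size times its mean).
43240·34.44 + 52051·28.16 + 60088·40.65 + 41717·38.19 + 71792·30.40 = 1489185.6 + 1465756.16 + 2442577.2 + 1593172.23 + 2182476.8 = 9173167.99.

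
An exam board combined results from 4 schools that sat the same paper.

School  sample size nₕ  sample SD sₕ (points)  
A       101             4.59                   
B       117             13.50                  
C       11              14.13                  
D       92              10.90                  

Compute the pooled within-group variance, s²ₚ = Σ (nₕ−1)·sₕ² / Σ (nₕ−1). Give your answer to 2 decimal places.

113.74

Degrees of freedom: 100 + 116 + 10 + 91 = 317.
Σ(nₕ−1)sₕ² = 100·21.0681 + 116·182.25 + 10·199.6569 + 91·118.81 = 36056.089.
s²ₚ = 36056.089 / 317 = 113.7416... → 113.74.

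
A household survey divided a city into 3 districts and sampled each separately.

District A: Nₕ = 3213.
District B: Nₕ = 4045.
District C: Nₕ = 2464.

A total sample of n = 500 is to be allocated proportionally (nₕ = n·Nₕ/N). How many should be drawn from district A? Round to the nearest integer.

165

N = 3213 + 4045 + 2464 = 9722.
n_A = 500·3213/9722 = 165.244... → 165.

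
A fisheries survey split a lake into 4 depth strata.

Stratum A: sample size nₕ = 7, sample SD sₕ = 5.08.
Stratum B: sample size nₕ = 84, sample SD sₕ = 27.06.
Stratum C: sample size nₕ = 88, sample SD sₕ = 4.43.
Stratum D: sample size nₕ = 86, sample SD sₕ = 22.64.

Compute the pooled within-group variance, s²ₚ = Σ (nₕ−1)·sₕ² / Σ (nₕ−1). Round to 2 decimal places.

406.92

A: (7−1)·5.08² = 6·25.8064 = 154.8384
B: (84−1)·27.06² = 83·732.2436 = 60776.2188
C: (88−1)·4.43² = 87·19.6249 = 1707.3663
D: (86−1)·22.64² = 85·512.5696 = 43568.416
Numerator = 106206.8395; denominator = Σ(nₕ−1) = 261.
s²ₚ = 106206.8395/261 = 406.9228... → 406.92.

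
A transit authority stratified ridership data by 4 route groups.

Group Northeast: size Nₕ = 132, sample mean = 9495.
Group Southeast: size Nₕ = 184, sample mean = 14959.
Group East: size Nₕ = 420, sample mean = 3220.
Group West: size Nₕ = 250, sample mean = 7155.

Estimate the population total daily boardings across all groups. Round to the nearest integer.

7146946

Northeast: 132·9495 = 1253340
Southeast: 184·14959 = 2752456
East: 420·3220 = 1352400
West: 250·7155 = 1788750
τ̂ = Σ Nₕx̄ₕ = 7146946.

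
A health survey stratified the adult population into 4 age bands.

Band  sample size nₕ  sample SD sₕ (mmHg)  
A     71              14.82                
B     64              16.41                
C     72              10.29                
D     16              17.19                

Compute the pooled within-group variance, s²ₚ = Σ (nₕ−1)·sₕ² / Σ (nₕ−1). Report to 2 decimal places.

Degrees of freedom: 70 + 63 + 71 + 15 = 219.
Σ(nₕ−1)sₕ² = 70·219.6324 + 63·269.2881 + 71·105.8841 + 15·295.4961 = 44289.6309.
s²ₚ = 44289.6309 / 219 = 202.2358... → 202.24.

202.24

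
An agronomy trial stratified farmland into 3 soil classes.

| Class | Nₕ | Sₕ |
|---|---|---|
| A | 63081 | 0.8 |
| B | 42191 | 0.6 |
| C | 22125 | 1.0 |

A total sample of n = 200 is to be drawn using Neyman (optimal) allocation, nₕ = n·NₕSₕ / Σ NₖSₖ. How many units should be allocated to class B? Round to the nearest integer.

Σ NₕSₕ = 63081·0.8 + 42191·0.6 + 22125·1.0 = 97904.4.
Share for B: 25314.6/97904.4 = 0.25856.
n_B = 200 × 0.25856 = 51.713... → 52.

52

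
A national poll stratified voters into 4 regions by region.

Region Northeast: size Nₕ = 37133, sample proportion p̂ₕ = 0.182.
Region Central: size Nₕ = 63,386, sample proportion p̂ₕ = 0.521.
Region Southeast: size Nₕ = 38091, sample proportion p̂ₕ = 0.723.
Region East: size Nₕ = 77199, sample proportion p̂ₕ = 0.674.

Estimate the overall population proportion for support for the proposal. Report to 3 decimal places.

Wₕ = Nₕ/N with N = 215809: 0.1721, 0.2937, 0.1765, 0.3577.
p̂_st = 0.1721·0.182 + 0.2937·0.521 + 0.1765·0.723 + 0.3577·0.674 ≈ 0.55305... → 0.553.

0.553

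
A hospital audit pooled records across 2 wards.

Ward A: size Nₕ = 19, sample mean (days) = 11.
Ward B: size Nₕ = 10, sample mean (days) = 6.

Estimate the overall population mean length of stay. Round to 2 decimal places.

9.28

N = 19 + 10 = 29.
The stratified mean weights each stratum mean by its population share Nₕ/N.
Σ Nₕx̄ₕ = 19·11 + 10·6 = 209 + 60 = 269.
Divide by N: 269 / 29 = 9.2759... → 9.28.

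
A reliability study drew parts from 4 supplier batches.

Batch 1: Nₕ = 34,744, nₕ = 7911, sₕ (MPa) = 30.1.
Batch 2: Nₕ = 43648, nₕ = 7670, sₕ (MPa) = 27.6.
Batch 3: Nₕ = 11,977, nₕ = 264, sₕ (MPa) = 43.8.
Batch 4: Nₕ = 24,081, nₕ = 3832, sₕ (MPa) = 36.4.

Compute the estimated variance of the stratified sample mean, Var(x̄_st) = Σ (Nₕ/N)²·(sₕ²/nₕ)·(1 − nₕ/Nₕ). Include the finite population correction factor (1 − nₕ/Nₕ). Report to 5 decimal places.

N = 114450. Term for each stratum: Wₕ²sₕ²/nₕ·(1−nₕ/Nₕ).
Var(x̄_st) = 0.00815115 + 0.01190673 + 0.07782675 + 0.01287134 = 0.11075597 → 0.11076.

0.11076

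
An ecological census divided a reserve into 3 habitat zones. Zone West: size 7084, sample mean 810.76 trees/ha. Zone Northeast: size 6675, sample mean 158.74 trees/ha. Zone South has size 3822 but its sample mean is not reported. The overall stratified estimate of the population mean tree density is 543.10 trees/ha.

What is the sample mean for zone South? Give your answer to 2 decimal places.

N = 7084 + 6675 + 3822 = 17581.
Overall total = μ·N = 543.10·17581 = 9548241.1.
Subtract the known strata: 7084·810.76 + 6675·158.74 = 6803013.34.
Remaining total for zone South: 9548241.1 − 6803013.34 = 2745227.76.
Divide by its size: 2745227.76 / 3822 = 718.2700... → 718.27.

718.27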